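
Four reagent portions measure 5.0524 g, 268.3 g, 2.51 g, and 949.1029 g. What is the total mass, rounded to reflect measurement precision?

5.0524 g + 268.3 g + 2.51 g + 949.1029 g = 1224.9653 g.
Addition/subtraction keeps the fewest decimal places: 5.0524 → 4 decimal places, 268.3 → 1 decimal place, 2.51 → 2 decimal places, 949.1029 → 4 decimal places; limit is 1.
Rounded to 1 decimal place: 1225.0 g.

1225.0 g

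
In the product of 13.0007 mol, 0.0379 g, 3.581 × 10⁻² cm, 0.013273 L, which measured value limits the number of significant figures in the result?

13.0007 mol → 6 s.f.; 0.0379 g → 3 s.f.; 3.581 × 10⁻² cm → 4 s.f.; 0.013273 L → 5 s.f.
The fewest is 3 significant figures, from 0.0379 g.

0.0379 g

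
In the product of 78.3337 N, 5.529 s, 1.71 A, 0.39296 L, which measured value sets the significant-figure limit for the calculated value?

1.71 A

78.3337 N → 6 s.f.; 5.529 s → 4 s.f.; 1.71 A → 3 s.f.; 0.39296 L → 5 s.f.
The fewest is 3 significant figures, from 1.71 A.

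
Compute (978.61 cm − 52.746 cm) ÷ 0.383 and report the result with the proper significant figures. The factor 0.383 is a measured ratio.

2.42 × 10³ cm

978.61 cm − 52.746 cm = 925.864 cm; the difference is limited to 2 decimal places (5 s.f.).
Carrying full precision, 925.864 ÷ 0.383 = 2417.39947781… cm; 0.383 has 3 s.f., so the result keeps min(5, 3) = 3 s.f.
Rounded to 3 significant figures: 2.42 × 10³ cm.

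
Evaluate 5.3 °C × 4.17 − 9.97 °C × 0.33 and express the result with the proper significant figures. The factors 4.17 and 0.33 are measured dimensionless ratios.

19 °C

5.3 × 4.17 = 22.101 → 22 °C (2 s.f., last digit at the 10^0 place).
9.97 × 0.33 = 3.2901 → 3.3 °C (2 s.f., last digit at the 10^-1 place).
Difference: 18.8109 °C; keep the coarser place, 10^0.
Result: 19 °C.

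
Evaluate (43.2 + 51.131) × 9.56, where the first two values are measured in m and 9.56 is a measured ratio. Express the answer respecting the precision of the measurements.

43.2 m + 51.131 m = 94.331 m; the sum is limited to 1 decimal place (3 s.f.).
Carrying full precision, 94.331 × 9.56 = 901.80436 m; 9.56 has 3 s.f., so the result keeps min(3, 3) = 3 s.f.
Rounded to 3 significant figures: 9.02 × 10^2 m.

9.02 × 10^2 m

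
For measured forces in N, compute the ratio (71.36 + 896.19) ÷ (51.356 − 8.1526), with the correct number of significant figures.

71.36 + 896.19 = 967.55, limited to 2 d.p. → 5 s.f.; 51.356 − 8.1526 = 43.2034, limited to 3 d.p. → 5 s.f.
Carrying full precision, 967.55 ÷ 43.2034 = 22.3952281533…; keep min(5, 5) = 5 s.f.
Rounded to 5 significant figures: 22.395.

22.395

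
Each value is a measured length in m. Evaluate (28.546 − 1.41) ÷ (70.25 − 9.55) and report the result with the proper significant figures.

0.4471

28.546 − 1.41 = 27.136, limited to 2 d.p. → 4 s.f.; 70.25 − 9.55 = 60.70, limited to 2 d.p. → 4 s.f.
Carrying full precision, 27.136 ÷ 60.70 = 0.44705107084…; keep min(4, 4) = 4 s.f.
Rounded to 4 significant figures: 0.4471.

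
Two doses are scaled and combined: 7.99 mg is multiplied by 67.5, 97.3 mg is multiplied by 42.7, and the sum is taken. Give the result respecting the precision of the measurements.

7.99 × 67.5 = 539.325 → 539 mg (3 s.f., last digit at the 10^0 place).
97.3 × 42.7 = 4154.71 → 4.15 × 10^3 mg (3 s.f., last digit at the 10^1 place).
Sum: 4694.035 mg; keep the coarser place, 10^1.
Result: 4.69 × 10^3 mg.

4.69 × 10^3 mg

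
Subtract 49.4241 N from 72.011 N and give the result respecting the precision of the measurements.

72.011 N − 49.4241 N = 22.5869 N.
Addition/subtraction keeps the fewest decimal places: 72.011 → 3 decimal places, 49.4241 → 4 decimal places; limit is 3.
Rounded to 3 decimal places: 22.587 N.

22.587 N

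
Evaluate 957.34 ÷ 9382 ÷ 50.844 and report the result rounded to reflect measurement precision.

957.34 ÷ 9382 ÷ 50.844 = 0.00200692464682…
Multiplication/division keeps the fewest significant figures: 957.34 → 5 s.f., 9382 → 4 s.f., 50.844 → 5 s.f.; limit is 4.
Rounded to 4 significant figures: 0.002007.

0.002007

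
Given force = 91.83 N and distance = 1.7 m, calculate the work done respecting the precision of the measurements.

1.6 × 10^2 J

work done = 91.83 N × 1.7 m = 156.111 J.
91.83 has 4 significant figures; 1.7 has 2.
Division/multiplication keeps the fewest: 2 significant figures.
Rounded: 1.6 × 10^2 J.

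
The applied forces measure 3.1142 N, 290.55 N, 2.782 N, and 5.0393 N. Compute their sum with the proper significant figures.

301.49 N

3.1142 N + 290.55 N + 2.782 N + 5.0393 N = 301.4855 N.
Addition/subtraction keeps the fewest decimal places: 3.1142 → 4 decimal places, 290.55 → 2 decimal places, 2.782 → 3 decimal places, 5.0393 → 4 decimal places; limit is 2.
Rounded to 2 decimal places: 301.49 N.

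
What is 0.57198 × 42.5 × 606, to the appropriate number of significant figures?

0.57198 × 42.5 × 606 = 14731.3449
Multiplication/division keeps the fewest significant figures: 0.57198 → 5 s.f., 42.5 → 3 s.f., 606 → 3 s.f.; limit is 3.
Rounded to 3 significant figures: 1.47 × 10⁴.

1.47 × 10⁴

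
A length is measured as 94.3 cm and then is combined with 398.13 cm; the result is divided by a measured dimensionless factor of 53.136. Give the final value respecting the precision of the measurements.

94.3 cm + 398.13 cm = 492.43 cm; the sum is limited to 1 decimal place (4 s.f.).
Carrying full precision, 492.43 ÷ 53.136 = 9.26735170129… cm; 53.136 has 5 s.f., so the result keeps min(4, 5) = 4 s.f.
Rounded to 4 significant figures: 9.267 cm.

9.267 cm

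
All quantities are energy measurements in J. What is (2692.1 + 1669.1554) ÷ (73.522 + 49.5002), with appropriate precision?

2692.1 + 1669.1554 = 4361.2554, limited to 1 d.p. → 5 s.f.; 73.522 + 49.5002 = 123.0222, limited to 3 d.p. → 6 s.f.
Carrying full precision, 4361.2554 ÷ 123.0222 = 35.4509625092…; keep min(5, 6) = 5 s.f.
Rounded to 5 significant figures: 35.451.

35.451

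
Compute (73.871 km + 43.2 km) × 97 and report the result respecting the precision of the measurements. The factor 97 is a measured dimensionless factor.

1.1 × 10⁴ km

73.871 km + 43.2 km = 117.071 km; the sum is limited to 1 decimal place (4 s.f.).
Carrying full precision, 117.071 × 97 = 11355.887 km; 97 has 2 s.f., so the result keeps min(4, 2) = 2 s.f.
Rounded to 2 significant figures: 1.1 × 10⁴ km.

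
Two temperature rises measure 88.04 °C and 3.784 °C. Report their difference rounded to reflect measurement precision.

84.26 °C

88.04 °C − 3.784 °C = 84.256 °C.
Addition/subtraction keeps the fewest decimal places: 88.04 → 2 decimal places, 3.784 → 3 decimal places; limit is 2.
Rounded to 2 decimal places: 84.26 °C.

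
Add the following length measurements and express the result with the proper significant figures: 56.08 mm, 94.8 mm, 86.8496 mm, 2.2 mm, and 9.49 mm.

56.08 mm + 94.8 mm + 86.8496 mm + 2.2 mm + 9.49 mm = 249.4196 mm.
Addition/subtraction keeps the fewest decimal places: 56.08 → 2 decimal places, 94.8 → 1 decimal place, 86.8496 → 4 decimal places, 2.2 → 1 decimal place, 9.49 → 2 decimal places; limit is 1.
Rounded to 1 decimal place: 249.4 mm.

249.4 mm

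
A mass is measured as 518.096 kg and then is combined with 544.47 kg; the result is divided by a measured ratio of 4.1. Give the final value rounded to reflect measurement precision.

518.096 kg + 544.47 kg = 1062.566 kg; the sum is limited to 2 decimal places (6 s.f.).
Carrying full precision, 1062.566 ÷ 4.1 = 259.162439024… kg; 4.1 has 2 s.f., so the result keeps min(6, 2) = 2 s.f.
Rounded to 2 significant figures: 2.6 × 10² kg.

2.6 × 10² kg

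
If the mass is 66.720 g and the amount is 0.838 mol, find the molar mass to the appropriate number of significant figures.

79.6 g/mol

molar mass = 66.720 g ÷ 0.838 mol = 79.6181384248… g/mol.
66.720 has 5 significant figures; 0.838 has 3.
Division/multiplication keeps the fewest: 3 significant figures.
Rounded: 79.6 g/mol.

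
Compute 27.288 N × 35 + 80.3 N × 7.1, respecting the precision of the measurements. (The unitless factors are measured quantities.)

1.53 × 10³ N

27.288 × 35 = 955.08 → 9.6 × 10² N (2 s.f., last digit at the 10^1 place).
80.3 × 7.1 = 570.13 → 5.7 × 10² N (2 s.f., last digit at the 10^1 place).
Sum: 1525.21 N; keep the coarser place, 10^1.
Result: 1.53 × 10³ N.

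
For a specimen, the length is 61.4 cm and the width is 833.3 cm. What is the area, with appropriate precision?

area = 61.4 cm × 833.3 cm = 51164.62 cm².
61.4 has 3 significant figures; 833.3 has 4.
Division/multiplication keeps the fewest: 3 significant figures.
Rounded: 5.12 × 10⁴ cm².

5.12 × 10⁴ cm²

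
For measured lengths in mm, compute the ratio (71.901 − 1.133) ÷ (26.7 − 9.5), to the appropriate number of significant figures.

71.901 − 1.133 = 70.768, limited to 3 d.p. → 5 s.f.; 26.7 − 9.5 = 17.2, limited to 1 d.p. → 3 s.f.
Carrying full precision, 70.768 ÷ 17.2 = 4.11441860465…; keep min(5, 3) = 3 s.f.
Rounded to 3 significant figures: 4.11.

4.11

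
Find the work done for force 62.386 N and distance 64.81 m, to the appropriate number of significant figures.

work done = 62.386 N × 64.81 m = 4043.23666 J.
62.386 has 5 significant figures; 64.81 has 4.
Division/multiplication keeps the fewest: 4 significant figures.
Rounded: 4043 J.

4043 J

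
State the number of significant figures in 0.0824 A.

3

0.0824: leading zeros are not significant.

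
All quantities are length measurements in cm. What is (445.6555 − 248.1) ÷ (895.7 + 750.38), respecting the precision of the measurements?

445.6555 − 248.1 = 197.5555, limited to 1 d.p. → 4 s.f.; 895.7 + 750.38 = 1646.08, limited to 1 d.p. → 5 s.f.
Carrying full precision, 197.5555 ÷ 1646.08 = 0.120015734351…; keep min(4, 5) = 4 s.f.
Rounded to 4 significant figures: 0.1200.

0.1200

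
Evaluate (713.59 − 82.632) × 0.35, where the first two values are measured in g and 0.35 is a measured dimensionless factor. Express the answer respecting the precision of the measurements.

713.59 g − 82.632 g = 630.958 g; the difference is limited to 2 decimal places (5 s.f.).
Carrying full precision, 630.958 × 0.35 = 220.8353 g; 0.35 has 2 s.f., so the result keeps min(5, 2) = 2 s.f.
Rounded to 2 significant figures: 2.2 × 10² g.

2.2 × 10² g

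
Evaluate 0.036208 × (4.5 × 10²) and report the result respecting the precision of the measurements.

0.036208 × (4.5 × 10²) = 16.2936
Multiplication/division keeps the fewest significant figures: 0.036208 → 5 s.f., 4.5 × 10² → 2 s.f.; limit is 2.
Rounded to 2 significant figures: 16.

16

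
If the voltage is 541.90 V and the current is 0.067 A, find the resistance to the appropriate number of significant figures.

resistance = 541.90 V ÷ 0.067 A = 8088.05970149… Ω.
541.90 has 5 significant figures; 0.067 has 2.
Division/multiplication keeps the fewest: 2 significant figures.
Rounded: 8.1 × 10^3 Ω.

8.1 × 10^3 Ω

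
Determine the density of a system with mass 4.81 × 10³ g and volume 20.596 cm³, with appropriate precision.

density = 4.81 × 10³ g ÷ 20.596 cm³ = 233.5404933… g/cm³.
4.81 × 10³ has 3 significant figures; 20.596 has 5.
Division/multiplication keeps the fewest: 3 significant figures.
Rounded: 234 g/cm³.

234 g/cm³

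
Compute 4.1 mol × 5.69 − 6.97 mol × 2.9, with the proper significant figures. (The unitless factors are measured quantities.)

3 mol

4.1 × 5.69 = 23.329 → 23 mol (2 s.f., last digit at the 10^0 place).
6.97 × 2.9 = 20.213 → 2.0 × 10¹ mol (2 s.f., last digit at the 10^0 place).
Difference: 3.116 mol; keep the coarser place, 10^0.
Result: 3 mol.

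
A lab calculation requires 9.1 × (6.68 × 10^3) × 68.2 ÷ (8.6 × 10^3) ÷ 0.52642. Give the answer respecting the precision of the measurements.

9.2 × 10^2

9.1 × (6.68 × 10^3) × 68.2 ÷ (8.6 × 10^3) ÷ 0.52642 = 915.738339623…
Multiplication/division keeps the fewest significant figures: 9.1 → 2 s.f., 6.68 × 10^3 → 3 s.f., 68.2 → 3 s.f., 8.6 × 10^3 → 2 s.f., 0.52642 → 5 s.f.; limit is 2.
Rounded to 2 significant figures: 9.2 × 10^2.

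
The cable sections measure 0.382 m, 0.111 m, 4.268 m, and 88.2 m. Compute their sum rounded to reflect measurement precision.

93.0 m

0.382 m + 0.111 m + 4.268 m + 88.2 m = 92.961 m.
Addition/subtraction keeps the fewest decimal places: 0.382 → 3 decimal places, 0.111 → 3 decimal places, 4.268 → 3 decimal places, 88.2 → 1 decimal place; limit is 1.
Rounded to 1 decimal place: 93.0 m.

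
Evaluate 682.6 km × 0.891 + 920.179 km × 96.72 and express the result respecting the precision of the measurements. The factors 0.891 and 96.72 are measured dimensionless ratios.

682.6 × 0.891 = 608.1966 → 608 km (3 s.f., last digit at the 10^0 place).
920.179 × 96.72 = 88999.71288 → 8.900 × 10⁴ km (4 s.f., last digit at the 10^1 place).
Sum: 89607.90948 km; keep the coarser place, 10^1.
Result: 8.961 × 10⁴ km.

8.961 × 10⁴ km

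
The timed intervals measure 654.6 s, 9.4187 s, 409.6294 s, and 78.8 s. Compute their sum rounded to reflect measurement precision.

654.6 s + 9.4187 s + 409.6294 s + 78.8 s = 1152.4481 s.
Addition/subtraction keeps the fewest decimal places: 654.6 → 1 decimal place, 9.4187 → 4 decimal places, 409.6294 → 4 decimal places, 78.8 → 1 decimal place; limit is 1.
Rounded to 1 decimal place: 1152.4 s.

1152.4 s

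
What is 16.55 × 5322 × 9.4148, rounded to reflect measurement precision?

8.292 × 10^5

16.55 × 5322 × 9.4148 = 829247.11068
Multiplication/division keeps the fewest significant figures: 16.55 → 4 s.f., 5322 → 4 s.f., 9.4148 → 5 s.f.; limit is 4.
Rounded to 4 significant figures: 8.292 × 10^5.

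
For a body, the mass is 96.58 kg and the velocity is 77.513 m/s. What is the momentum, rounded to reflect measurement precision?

momentum = 96.58 kg × 77.513 m/s = 7486.20554 kg·m/s.
96.58 has 4 significant figures; 77.513 has 5.
Division/multiplication keeps the fewest: 4 significant figures.
Rounded: 7486 kg·m/s.

7486 kg·m/s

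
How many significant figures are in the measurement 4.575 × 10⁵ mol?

4

4.575 × 10⁵: in scientific notation every digit of the coefficient is significant.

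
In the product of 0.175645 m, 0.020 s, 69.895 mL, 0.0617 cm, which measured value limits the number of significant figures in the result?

0.020 s

0.175645 m → 6 s.f.; 0.020 s → 2 s.f.; 69.895 mL → 5 s.f.; 0.0617 cm → 3 s.f.
The fewest is 2 significant figures, from 0.020 s.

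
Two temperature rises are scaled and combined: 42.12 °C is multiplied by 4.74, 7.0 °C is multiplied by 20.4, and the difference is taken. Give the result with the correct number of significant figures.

6 × 10^1 °C

42.12 × 4.74 = 199.6488 → 2.00 × 10^2 °C (3 s.f., last digit at the 10^0 place).
7.0 × 20.4 = 142.8 → 1.4 × 10^2 °C (2 s.f., last digit at the 10^1 place).
Difference: 56.8488 °C; keep the coarser place, 10^1.
Result: 6 × 10^1 °C.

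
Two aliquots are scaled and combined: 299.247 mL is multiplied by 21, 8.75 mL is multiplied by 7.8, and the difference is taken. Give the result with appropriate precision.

299.247 × 21 = 6284.187 → 6.3 × 10^3 mL (2 s.f., last digit at the 10^2 place).
8.75 × 7.8 = 68.25 → 68 mL (2 s.f., last digit at the 10^0 place).
Difference: 6215.937 mL; keep the coarser place, 10^2.
Result: 6.2 × 10^3 mL.

6.2 × 10^3 mL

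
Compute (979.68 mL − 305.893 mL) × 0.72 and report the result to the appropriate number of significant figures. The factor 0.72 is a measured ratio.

979.68 mL − 305.893 mL = 673.787 mL; the difference is limited to 2 decimal places (5 s.f.).
Carrying full precision, 673.787 × 0.72 = 485.12664 mL; 0.72 has 2 s.f., so the result keeps min(5, 2) = 2 s.f.
Rounded to 2 significant figures: 4.9 × 10^2 mL.

4.9 × 10^2 mL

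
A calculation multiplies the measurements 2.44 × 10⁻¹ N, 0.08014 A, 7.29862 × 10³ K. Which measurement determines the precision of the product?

2.44 × 10⁻¹ N → 3 s.f.; 0.08014 A → 4 s.f.; 7.29862 × 10³ K → 6 s.f.
The fewest is 3 significant figures, from 2.44 × 10⁻¹ N.

2.44 × 10⁻¹ N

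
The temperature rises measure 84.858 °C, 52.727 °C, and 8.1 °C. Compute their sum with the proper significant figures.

145.7 °C

84.858 °C + 52.727 °C + 8.1 °C = 145.685 °C.
Addition/subtraction keeps the fewest decimal places: 84.858 → 3 decimal places, 52.727 → 3 decimal places, 8.1 → 1 decimal place; limit is 1.
Rounded to 1 decimal place: 145.7 °C.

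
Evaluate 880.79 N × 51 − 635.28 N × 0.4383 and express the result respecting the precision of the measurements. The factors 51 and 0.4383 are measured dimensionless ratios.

4.5 × 10⁴ N

880.79 × 51 = 44920.29 → 4.5 × 10⁴ N (2 s.f., last digit at the 10^3 place).
635.28 × 0.4383 = 278.443224 → 2.784 × 10² N (4 s.f., last digit at the 10^-1 place).
Difference: 44641.846776 N; keep the coarser place, 10^3.
Result: 4.5 × 10⁴ N.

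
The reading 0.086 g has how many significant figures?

0.086: leading zeros are not significant.

2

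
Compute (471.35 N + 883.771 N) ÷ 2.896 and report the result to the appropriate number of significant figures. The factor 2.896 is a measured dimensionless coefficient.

471.35 N + 883.771 N = 1355.121 N; the sum is limited to 2 decimal places (6 s.f.).
Carrying full precision, 1355.121 ÷ 2.896 = 467.928522099… N; 2.896 has 4 s.f., so the result keeps min(6, 4) = 4 s.f.
Rounded to 4 significant figures: 467.9 N.

467.9 N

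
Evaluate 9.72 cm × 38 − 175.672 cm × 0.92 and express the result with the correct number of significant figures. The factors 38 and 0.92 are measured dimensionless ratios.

9.72 × 38 = 369.36 → 3.7 × 10^2 cm (2 s.f., last digit at the 10^1 place).
175.672 × 0.92 = 161.61824 → 1.6 × 10^2 cm (2 s.f., last digit at the 10^1 place).
Difference: 207.74176 cm; keep the coarser place, 10^1.
Result: 2.1 × 10^2 cm.

2.1 × 10^2 cm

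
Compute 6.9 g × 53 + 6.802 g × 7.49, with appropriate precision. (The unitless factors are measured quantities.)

4.2 × 10² g

6.9 × 53 = 365.7 → 3.7 × 10² g (2 s.f., last digit at the 10^1 place).
6.802 × 7.49 = 50.94698 → 50.9 g (3 s.f., last digit at the 10^-1 place).
Sum: 416.64698 g; keep the coarser place, 10^1.
Result: 4.2 × 10² g.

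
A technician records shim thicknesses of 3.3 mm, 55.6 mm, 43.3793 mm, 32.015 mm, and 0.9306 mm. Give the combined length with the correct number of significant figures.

3.3 mm + 55.6 mm + 43.3793 mm + 32.015 mm + 0.9306 mm = 135.2249 mm.
Addition/subtraction keeps the fewest decimal places: 3.3 → 1 decimal place, 55.6 → 1 decimal place, 43.3793 → 4 decimal places, 32.015 → 3 decimal places, 0.9306 → 4 decimal places; limit is 1.
Rounded to 1 decimal place: 135.2 mm.

135.2 mm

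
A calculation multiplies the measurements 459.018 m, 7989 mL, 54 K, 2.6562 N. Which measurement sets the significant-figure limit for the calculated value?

459.018 m → 6 s.f.; 7989 mL → 4 s.f.; 54 K → 2 s.f.; 2.6562 N → 5 s.f.
The fewest is 2 significant figures, from 54 K.

54 K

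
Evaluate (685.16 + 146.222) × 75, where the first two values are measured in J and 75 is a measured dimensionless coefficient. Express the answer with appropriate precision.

685.16 J + 146.222 J = 831.382 J; the sum is limited to 2 decimal places (5 s.f.).
Carrying full precision, 831.382 × 75 = 62353.65 J; 75 has 2 s.f., so the result keeps min(5, 2) = 2 s.f.
Rounded to 2 significant figures: 6.2 × 10⁴ J.

6.2 × 10⁴ J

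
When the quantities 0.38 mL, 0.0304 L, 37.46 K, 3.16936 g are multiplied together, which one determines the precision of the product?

0.38 mL

0.38 mL → 2 s.f.; 0.0304 L → 3 s.f.; 37.46 K → 4 s.f.; 3.16936 g → 6 s.f.
The fewest is 2 significant figures, from 0.38 mL.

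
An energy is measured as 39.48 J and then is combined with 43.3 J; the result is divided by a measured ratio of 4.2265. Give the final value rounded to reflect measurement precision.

39.48 J + 43.3 J = 82.78 J; the sum is limited to 1 decimal place (3 s.f.).
Carrying full precision, 82.78 ÷ 4.2265 = 19.5859458181… J; 4.2265 has 5 s.f., so the result keeps min(3, 5) = 3 s.f.
Rounded to 3 significant figures: 19.6 J.

19.6 J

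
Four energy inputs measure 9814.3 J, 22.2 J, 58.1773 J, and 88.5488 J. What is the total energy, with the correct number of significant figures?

9983.2 J

9814.3 J + 22.2 J + 58.1773 J + 88.5488 J = 9983.2261 J.
Addition/subtraction keeps the fewest decimal places: 9814.3 → 1 decimal place, 22.2 → 1 decimal place, 58.1773 → 4 decimal places, 88.5488 → 4 decimal places; limit is 1.
Rounded to 1 decimal place: 9983.2 J.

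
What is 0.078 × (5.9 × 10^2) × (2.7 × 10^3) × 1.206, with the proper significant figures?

1.5 × 10^5

0.078 × (5.9 × 10^2) × (2.7 × 10^3) × 1.206 = 149850.324
Multiplication/division keeps the fewest significant figures: 0.078 → 2 s.f., 5.9 × 10^2 → 2 s.f., 2.7 × 10^3 → 2 s.f., 1.206 → 4 s.f.; limit is 2.
Rounded to 2 significant figures: 1.5 × 10^5.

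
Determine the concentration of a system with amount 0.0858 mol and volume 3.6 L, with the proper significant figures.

concentration = 0.0858 mol ÷ 3.6 L = 0.0238333333333… mol/L.
0.0858 has 3 significant figures; 3.6 has 2.
Division/multiplication keeps the fewest: 2 significant figures.
Rounded: 0.024 mol/L.

0.024 mol/L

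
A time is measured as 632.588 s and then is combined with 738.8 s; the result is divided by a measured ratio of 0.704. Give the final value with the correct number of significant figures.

632.588 s + 738.8 s = 1371.388 s; the sum is limited to 1 decimal place (5 s.f.).
Carrying full precision, 1371.388 ÷ 0.704 = 1947.99431818… s; 0.704 has 3 s.f., so the result keeps min(5, 3) = 3 s.f.
Rounded to 3 significant figures: 1.95 × 10³ s.

1.95 × 10³ s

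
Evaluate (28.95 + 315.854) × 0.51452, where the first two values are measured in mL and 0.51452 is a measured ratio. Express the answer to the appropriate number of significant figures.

28.95 mL + 315.854 mL = 344.804 mL; the sum is limited to 2 decimal places (5 s.f.).
Carrying full precision, 344.804 × 0.51452 = 177.40855408 mL; 0.51452 has 5 s.f., so the result keeps min(5, 5) = 5 s.f.
Rounded to 5 significant figures: 1.7741 × 10² mL.

1.7741 × 10² mL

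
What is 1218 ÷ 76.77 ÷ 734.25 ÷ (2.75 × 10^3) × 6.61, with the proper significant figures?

1218 ÷ 76.77 ÷ 734.25 ÷ (2.75 × 10^3) × 6.61 = 0.0000519374422405…
Multiplication/division keeps the fewest significant figures: 1218 → 4 s.f., 76.77 → 4 s.f., 734.25 → 5 s.f., 2.75 × 10^3 → 3 s.f., 6.61 → 3 s.f.; limit is 3.
Rounded to 3 significant figures: 5.19 × 10^-5.

5.19 × 10^-5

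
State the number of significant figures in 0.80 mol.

0.80: leading zeros are not significant; trailing zeros after a decimal point are significant.

2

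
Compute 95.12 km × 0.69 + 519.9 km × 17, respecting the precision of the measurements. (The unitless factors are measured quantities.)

8.9 × 10³ km

95.12 × 0.69 = 65.6328 → 66 km (2 s.f., last digit at the 10^0 place).
519.9 × 17 = 8838.3 → 8.8 × 10³ km (2 s.f., last digit at the 10^2 place).
Sum: 8903.9328 km; keep the coarser place, 10^2.
Result: 8.9 × 10³ km.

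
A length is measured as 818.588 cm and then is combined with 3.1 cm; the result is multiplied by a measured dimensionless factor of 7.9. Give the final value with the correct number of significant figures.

818.588 cm + 3.1 cm = 821.688 cm; the sum is limited to 1 decimal place (4 s.f.).
Carrying full precision, 821.688 × 7.9 = 6491.3352 cm; 7.9 has 2 s.f., so the result keeps min(4, 2) = 2 s.f.
Rounded to 2 significant figures: 6.5 × 10^3 cm.

6.5 × 10^3 cm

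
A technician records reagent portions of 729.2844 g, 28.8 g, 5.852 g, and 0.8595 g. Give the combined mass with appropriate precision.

729.2844 g + 28.8 g + 5.852 g + 0.8595 g = 764.7959 g.
Addition/subtraction keeps the fewest decimal places: 729.2844 → 4 decimal places, 28.8 → 1 decimal place, 5.852 → 3 decimal places, 0.8595 → 4 decimal places; limit is 1.
Rounded to 1 decimal place: 764.8 g.

764.8 g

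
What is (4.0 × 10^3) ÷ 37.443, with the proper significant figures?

1.1 × 10^2

(4.0 × 10^3) ÷ 37.443 = 106.829046818…
Multiplication/division keeps the fewest significant figures: 4.0 × 10^3 → 2 s.f., 37.443 → 5 s.f.; limit is 2.
Rounded to 2 significant figures: 1.1 × 10^2.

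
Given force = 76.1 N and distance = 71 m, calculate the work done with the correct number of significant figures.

work done = 76.1 N × 71 m = 5403.1 J.
76.1 has 3 significant figures; 71 has 2.
Division/multiplication keeps the fewest: 2 significant figures.
Rounded: 5.4 × 10^3 J.

5.4 × 10^3 J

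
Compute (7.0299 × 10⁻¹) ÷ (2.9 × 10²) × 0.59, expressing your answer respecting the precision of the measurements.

0.0014

(7.0299 × 10⁻¹) ÷ (2.9 × 10²) × 0.59 = 0.00143022103448…
Multiplication/division keeps the fewest significant figures: 7.0299 × 10⁻¹ → 5 s.f., 2.9 × 10² → 2 s.f., 0.59 → 2 s.f.; limit is 2.
Rounded to 2 significant figures: 0.0014.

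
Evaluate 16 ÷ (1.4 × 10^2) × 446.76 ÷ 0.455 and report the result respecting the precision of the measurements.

16 ÷ (1.4 × 10^2) × 446.76 ÷ 0.455 = 112.216012559…
Multiplication/division keeps the fewest significant figures: 16 → 2 s.f., 1.4 × 10^2 → 2 s.f., 446.76 → 5 s.f., 0.455 → 3 s.f.; limit is 2.
Rounded to 2 significant figures: 1.1 × 10^2.

1.1 × 10^2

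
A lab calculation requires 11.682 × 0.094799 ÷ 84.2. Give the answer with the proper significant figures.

11.682 × 0.094799 ÷ 84.2 = 0.0131525168409…
Multiplication/division keeps the fewest significant figures: 11.682 → 5 s.f., 0.094799 → 5 s.f., 84.2 → 3 s.f.; limit is 3.
Rounded to 3 significant figures: 0.0132.

0.0132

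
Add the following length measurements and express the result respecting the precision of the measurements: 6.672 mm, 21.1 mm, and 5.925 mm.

33.7 mm

6.672 mm + 21.1 mm + 5.925 mm = 33.697 mm.
Addition/subtraction keeps the fewest decimal places: 6.672 → 3 decimal places, 21.1 → 1 decimal place, 5.925 → 3 decimal places; limit is 1.
Rounded to 1 decimal place: 33.7 mm.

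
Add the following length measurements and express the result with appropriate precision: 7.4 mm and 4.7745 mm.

12.2 mm

7.4 mm + 4.7745 mm = 12.1745 mm.
Addition/subtraction keeps the fewest decimal places: 7.4 → 1 decimal place, 4.7745 → 4 decimal places; limit is 1.
Rounded to 1 decimal place: 12.2 mm.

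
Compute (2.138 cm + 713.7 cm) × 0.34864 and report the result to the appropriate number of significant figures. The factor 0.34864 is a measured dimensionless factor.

2.138 cm + 713.7 cm = 715.838 cm; the sum is limited to 1 decimal place (4 s.f.).
Carrying full precision, 715.838 × 0.34864 = 249.56976032 cm; 0.34864 has 5 s.f., so the result keeps min(4, 5) = 4 s.f.
Rounded to 4 significant figures: 249.6 cm.

249.6 cm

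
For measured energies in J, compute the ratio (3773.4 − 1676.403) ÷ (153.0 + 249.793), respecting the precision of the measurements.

3773.4 − 1676.403 = 2096.997, limited to 1 d.p. → 5 s.f.; 153.0 + 249.793 = 402.793, limited to 1 d.p. → 4 s.f.
Carrying full precision, 2096.997 ÷ 402.793 = 5.2061406231…; keep min(5, 4) = 4 s.f.
Rounded to 4 significant figures: 5.206.

5.206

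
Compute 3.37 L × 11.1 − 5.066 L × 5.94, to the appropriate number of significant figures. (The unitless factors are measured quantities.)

3.37 × 11.1 = 37.407 → 37.4 L (3 s.f., last digit at the 10^-1 place).
5.066 × 5.94 = 30.09204 → 30.1 L (3 s.f., last digit at the 10^-1 place).
Difference: 7.31496 L; keep the coarser place, 10^-1.
Result: 7.3 L.

7.3 L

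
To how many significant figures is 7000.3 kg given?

7000.3: zeros between nonzero digits are significant.

5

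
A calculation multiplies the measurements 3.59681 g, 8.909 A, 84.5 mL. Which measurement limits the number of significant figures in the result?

3.59681 g → 6 s.f.; 8.909 A → 4 s.f.; 84.5 mL → 3 s.f.
The fewest is 3 significant figures, from 84.5 mL.

84.5 mL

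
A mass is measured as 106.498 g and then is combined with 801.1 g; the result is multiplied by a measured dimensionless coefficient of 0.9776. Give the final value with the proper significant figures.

106.498 g + 801.1 g = 907.598 g; the sum is limited to 1 decimal place (4 s.f.).
Carrying full precision, 907.598 × 0.9776 = 887.2678048 g; 0.9776 has 4 s.f., so the result keeps min(4, 4) = 4 s.f.
Rounded to 4 significant figures: 8.873 × 10² g.

8.873 × 10² g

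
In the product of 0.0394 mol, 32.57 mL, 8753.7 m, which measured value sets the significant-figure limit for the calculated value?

0.0394 mol

0.0394 mol → 3 s.f.; 32.57 mL → 4 s.f.; 8753.7 m → 5 s.f.
The fewest is 3 significant figures, from 0.0394 mol.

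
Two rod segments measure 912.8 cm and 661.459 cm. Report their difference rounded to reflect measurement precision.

912.8 cm − 661.459 cm = 251.341 cm.
Addition/subtraction keeps the fewest decimal places: 912.8 → 1 decimal place, 661.459 → 3 decimal places; limit is 1.
Rounded to 1 decimal place: 251.3 cm.

251.3 cm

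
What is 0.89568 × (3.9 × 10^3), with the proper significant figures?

0.89568 × (3.9 × 10^3) = 3493.152
Multiplication/division keeps the fewest significant figures: 0.89568 → 5 s.f., 3.9 × 10^3 → 2 s.f.; limit is 2.
Rounded to 2 significant figures: 3.5 × 10^3.

3.5 × 10^3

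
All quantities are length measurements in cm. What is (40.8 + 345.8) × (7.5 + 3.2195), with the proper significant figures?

40.8 + 345.8 = 386.6, limited to 1 d.p. → 4 s.f.; 7.5 + 3.2195 = 10.7195, limited to 1 d.p. → 3 s.f.
Carrying full precision, 386.6 × 10.7195 = 4144.1587; keep min(4, 3) = 3 s.f.
Rounded to 3 significant figures: 4.14 × 10³ cm².

4.14 × 10³ cm²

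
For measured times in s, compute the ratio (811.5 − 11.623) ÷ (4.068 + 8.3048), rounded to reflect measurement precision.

811.5 − 11.623 = 799.877, limited to 1 d.p. → 4 s.f.; 4.068 + 8.3048 = 12.3728, limited to 3 d.p. → 5 s.f.
Carrying full precision, 799.877 ÷ 12.3728 = 64.6480182335…; keep min(4, 5) = 4 s.f.
Rounded to 4 significant figures: 64.65.

64.65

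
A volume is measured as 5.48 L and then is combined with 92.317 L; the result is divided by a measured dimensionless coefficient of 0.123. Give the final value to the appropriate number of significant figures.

5.48 L + 92.317 L = 97.797 L; the sum is limited to 2 decimal places (4 s.f.).
Carrying full precision, 97.797 ÷ 0.123 = 795.097560976… L; 0.123 has 3 s.f., so the result keeps min(4, 3) = 3 s.f.
Rounded to 3 significant figures: 7.95 × 10^2 L.

7.95 × 10^2 L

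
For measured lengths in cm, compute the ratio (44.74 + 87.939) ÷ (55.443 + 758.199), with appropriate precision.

44.74 + 87.939 = 132.679, limited to 2 d.p. → 5 s.f.; 55.443 + 758.199 = 813.642, limited to 3 d.p. → 6 s.f.
Carrying full precision, 132.679 ÷ 813.642 = 0.163068032378…; keep min(5, 6) = 5 s.f.
Rounded to 5 significant figures: 0.16307.

0.16307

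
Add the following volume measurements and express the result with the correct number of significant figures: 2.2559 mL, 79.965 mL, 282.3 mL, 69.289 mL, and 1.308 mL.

435.1 mL

2.2559 mL + 79.965 mL + 282.3 mL + 69.289 mL + 1.308 mL = 435.1179 mL.
Addition/subtraction keeps the fewest decimal places: 2.2559 → 4 decimal places, 79.965 → 3 decimal places, 282.3 → 1 decimal place, 69.289 → 3 decimal places, 1.308 → 3 decimal places; limit is 1.
Rounded to 1 decimal place: 435.1 mL.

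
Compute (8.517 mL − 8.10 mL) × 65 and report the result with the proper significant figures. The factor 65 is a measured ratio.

8.517 mL − 8.10 mL = 0.417 mL; the difference is limited to 2 decimal places (2 s.f.).
Carrying full precision, 0.417 × 65 = 27.105 mL; 65 has 2 s.f., so the result keeps min(2, 2) = 2 s.f.
Rounded to 2 significant figures: 27 mL.

27 mL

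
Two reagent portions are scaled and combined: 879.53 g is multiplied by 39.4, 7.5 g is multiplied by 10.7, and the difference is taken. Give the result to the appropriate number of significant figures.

3.46 × 10⁴ g

879.53 × 39.4 = 34653.482 → 3.47 × 10⁴ g (3 s.f., last digit at the 10^2 place).
7.5 × 10.7 = 80.25 → 8.0 × 10¹ g (2 s.f., last digit at the 10^0 place).
Difference: 34573.232 g; keep the coarser place, 10^2.
Result: 3.46 × 10⁴ g.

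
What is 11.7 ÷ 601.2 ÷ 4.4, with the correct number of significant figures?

4.4 × 10^-3

11.7 ÷ 601.2 ÷ 4.4 = 0.00442297223734…
Multiplication/division keeps the fewest significant figures: 11.7 → 3 s.f., 601.2 → 4 s.f., 4.4 → 2 s.f.; limit is 2.
Rounded to 2 significant figures: 4.4 × 10^-3.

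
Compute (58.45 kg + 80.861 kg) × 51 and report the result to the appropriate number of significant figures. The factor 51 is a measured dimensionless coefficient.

58.45 kg + 80.861 kg = 139.311 kg; the sum is limited to 2 decimal places (5 s.f.).
Carrying full precision, 139.311 × 51 = 7104.861 kg; 51 has 2 s.f., so the result keeps min(5, 2) = 2 s.f.
Rounded to 2 significant figures: 7.1 × 10³ kg.

7.1 × 10³ kg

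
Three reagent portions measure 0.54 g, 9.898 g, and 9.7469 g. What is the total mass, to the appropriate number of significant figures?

20.18 g

0.54 g + 9.898 g + 9.7469 g = 20.1849 g.
Addition/subtraction keeps the fewest decimal places: 0.54 → 2 decimal places, 9.898 → 3 decimal places, 9.7469 → 4 decimal places; limit is 2.
Rounded to 2 decimal places: 20.18 g.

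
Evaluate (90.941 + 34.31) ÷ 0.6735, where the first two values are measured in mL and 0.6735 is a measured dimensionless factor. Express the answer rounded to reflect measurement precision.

186.0 mL

90.941 mL + 34.31 mL = 125.251 mL; the sum is limited to 2 decimal places (5 s.f.).
Carrying full precision, 125.251 ÷ 0.6735 = 185.97030438… mL; 0.6735 has 4 s.f., so the result keeps min(5, 4) = 4 s.f.
Rounded to 4 significant figures: 186.0 mL.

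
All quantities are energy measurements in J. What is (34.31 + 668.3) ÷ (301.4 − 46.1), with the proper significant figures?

2.752

34.31 + 668.3 = 702.61, limited to 1 d.p. → 4 s.f.; 301.4 − 46.1 = 255.3, limited to 1 d.p. → 4 s.f.
Carrying full precision, 702.61 ÷ 255.3 = 2.75209557383…; keep min(4, 4) = 4 s.f.
Rounded to 4 significant figures: 2.752.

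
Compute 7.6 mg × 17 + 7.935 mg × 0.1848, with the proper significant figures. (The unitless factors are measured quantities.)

1.3 × 10² mg

7.6 × 17 = 129.2 → 1.3 × 10² mg (2 s.f., last digit at the 10^1 place).
7.935 × 0.1848 = 1.466388 → 1.466 mg (4 s.f., last digit at the 10^-3 place).
Sum: 130.666388 mg; keep the coarser place, 10^1.
Result: 1.3 × 10² mg.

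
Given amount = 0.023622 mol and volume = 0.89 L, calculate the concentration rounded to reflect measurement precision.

0.027 mol/L

concentration = 0.023622 mol ÷ 0.89 L = 0.0265415730337… mol/L.
0.023622 has 5 significant figures; 0.89 has 2.
Division/multiplication keeps the fewest: 2 significant figures.
Rounded: 0.027 mol/L.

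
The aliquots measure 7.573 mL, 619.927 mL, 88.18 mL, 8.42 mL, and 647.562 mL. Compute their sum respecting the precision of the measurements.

7.573 mL + 619.927 mL + 88.18 mL + 8.42 mL + 647.562 mL = 1371.662 mL.
Addition/subtraction keeps the fewest decimal places: 7.573 → 3 decimal places, 619.927 → 3 decimal places, 88.18 → 2 decimal places, 8.42 → 2 decimal places, 647.562 → 3 decimal places; limit is 2.
Rounded to 2 decimal places: 1.37166 × 10³ mL.

1.37166 × 10³ mL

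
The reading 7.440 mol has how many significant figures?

4

7.440: trailing zeros after a decimal point are significant.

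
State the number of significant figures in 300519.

6

300519: zeros between nonzero digits are significant.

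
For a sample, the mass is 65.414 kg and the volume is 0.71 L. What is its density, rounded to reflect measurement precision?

92 kg/L

density = 65.414 kg ÷ 0.71 L = 92.1323943662… kg/L.
65.414 has 5 significant figures; 0.71 has 2.
Division/multiplication keeps the fewest: 2 significant figures.
Rounded: 92 kg/L.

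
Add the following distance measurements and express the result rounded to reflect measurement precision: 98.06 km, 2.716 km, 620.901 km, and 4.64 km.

726.32 km

98.06 km + 2.716 km + 620.901 km + 4.64 km = 726.317 km.
Addition/subtraction keeps the fewest decimal places: 98.06 → 2 decimal places, 2.716 → 3 decimal places, 620.901 → 3 decimal places, 4.64 → 2 decimal places; limit is 2.
Rounded to 2 decimal places: 726.32 km.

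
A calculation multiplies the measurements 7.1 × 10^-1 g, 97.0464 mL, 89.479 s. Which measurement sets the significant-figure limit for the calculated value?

7.1 × 10^-1 g → 2 s.f.; 97.0464 mL → 6 s.f.; 89.479 s → 5 s.f.
The fewest is 2 significant figures, from 7.1 × 10^-1 g.

7.1 × 10^-1 g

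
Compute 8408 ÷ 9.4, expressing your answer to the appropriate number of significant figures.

8408 ÷ 9.4 = 894.468085106…
Multiplication/division keeps the fewest significant figures: 8408 → 4 s.f., 9.4 → 2 s.f.; limit is 2.
Rounded to 2 significant figures: 8.9 × 10^2.

8.9 × 10^2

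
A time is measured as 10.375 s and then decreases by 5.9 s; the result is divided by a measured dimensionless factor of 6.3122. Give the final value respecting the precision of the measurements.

0.71 s

10.375 s − 5.9 s = 4.475 s; the difference is limited to 1 decimal place (2 s.f.).
Carrying full precision, 4.475 ÷ 6.3122 = 0.708944583505… s; 6.3122 has 5 s.f., so the result keeps min(2, 5) = 2 s.f.
Rounded to 2 significant figures: 0.71 s.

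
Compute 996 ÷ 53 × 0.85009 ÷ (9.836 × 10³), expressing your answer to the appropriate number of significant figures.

1.6 × 10⁻³

996 ÷ 53 × 0.85009 ÷ (9.836 × 10³) = 0.00162416391078…
Multiplication/division keeps the fewest significant figures: 996 → 3 s.f., 53 → 2 s.f., 0.85009 → 5 s.f., 9.836 × 10³ → 4 s.f.; limit is 2.
Rounded to 2 significant figures: 1.6 × 10⁻³.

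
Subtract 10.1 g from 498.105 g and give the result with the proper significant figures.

498.105 g − 10.1 g = 488.005 g.
Addition/subtraction keeps the fewest decimal places: 498.105 → 3 decimal places, 10.1 → 1 decimal place; limit is 1.
Rounded to 1 decimal place: 488.0 g.

488.0 g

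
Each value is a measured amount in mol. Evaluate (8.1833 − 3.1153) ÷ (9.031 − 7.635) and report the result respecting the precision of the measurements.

3.630

8.1833 − 3.1153 = 5.0680, limited to 4 d.p. → 5 s.f.; 9.031 − 7.635 = 1.396, limited to 3 d.p. → 4 s.f.
Carrying full precision, 5.0680 ÷ 1.396 = 3.63037249284…; keep min(5, 4) = 4 s.f.
Rounded to 4 significant figures: 3.630.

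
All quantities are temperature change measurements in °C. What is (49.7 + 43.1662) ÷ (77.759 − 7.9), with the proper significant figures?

1.33

49.7 + 43.1662 = 92.8662, limited to 1 d.p. → 3 s.f.; 77.759 − 7.9 = 69.859, limited to 1 d.p. → 3 s.f.
Carrying full precision, 92.8662 ÷ 69.859 = 1.32933766587…; keep min(3, 3) = 3 s.f.
Rounded to 3 significant figures: 1.33.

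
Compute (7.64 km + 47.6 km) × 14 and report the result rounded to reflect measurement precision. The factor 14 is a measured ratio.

7.64 km + 47.6 km = 55.24 km; the sum is limited to 1 decimal place (3 s.f.).
Carrying full precision, 55.24 × 14 = 773.36 km; 14 has 2 s.f., so the result keeps min(3, 2) = 2 s.f.
Rounded to 2 significant figures: 7.7 × 10² km.

7.7 × 10² km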